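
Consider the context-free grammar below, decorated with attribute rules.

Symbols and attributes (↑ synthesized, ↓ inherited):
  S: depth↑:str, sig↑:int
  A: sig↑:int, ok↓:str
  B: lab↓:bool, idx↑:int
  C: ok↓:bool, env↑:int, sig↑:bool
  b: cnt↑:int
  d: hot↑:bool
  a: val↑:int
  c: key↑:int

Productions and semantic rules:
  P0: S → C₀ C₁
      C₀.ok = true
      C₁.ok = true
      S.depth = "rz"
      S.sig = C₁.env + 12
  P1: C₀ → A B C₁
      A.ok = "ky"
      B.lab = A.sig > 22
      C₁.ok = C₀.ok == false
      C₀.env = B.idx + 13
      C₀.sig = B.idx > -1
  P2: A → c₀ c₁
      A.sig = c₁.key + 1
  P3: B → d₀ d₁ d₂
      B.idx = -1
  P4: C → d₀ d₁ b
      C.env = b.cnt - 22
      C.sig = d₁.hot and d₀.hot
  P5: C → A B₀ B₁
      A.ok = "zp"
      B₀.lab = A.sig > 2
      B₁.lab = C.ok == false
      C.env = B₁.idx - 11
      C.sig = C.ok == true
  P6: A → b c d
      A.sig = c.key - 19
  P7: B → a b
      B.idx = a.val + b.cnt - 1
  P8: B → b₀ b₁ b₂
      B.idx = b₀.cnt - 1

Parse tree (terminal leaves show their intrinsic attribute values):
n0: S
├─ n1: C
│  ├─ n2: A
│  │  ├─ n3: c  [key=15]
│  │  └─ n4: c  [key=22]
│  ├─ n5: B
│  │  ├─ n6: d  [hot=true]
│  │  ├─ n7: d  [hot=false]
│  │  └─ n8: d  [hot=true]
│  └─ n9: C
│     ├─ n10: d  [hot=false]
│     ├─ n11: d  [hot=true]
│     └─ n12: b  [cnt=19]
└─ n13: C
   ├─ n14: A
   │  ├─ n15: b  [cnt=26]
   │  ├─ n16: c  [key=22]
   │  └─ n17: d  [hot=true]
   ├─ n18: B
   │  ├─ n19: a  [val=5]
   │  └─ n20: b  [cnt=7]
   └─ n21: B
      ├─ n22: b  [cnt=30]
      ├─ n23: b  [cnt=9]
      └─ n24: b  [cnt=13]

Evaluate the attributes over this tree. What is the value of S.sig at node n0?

1. n1.ok = true  [true]
2. n2.ok = "ky"  ["ky"]
3. n3.key = 15  [terminal]
4. n4.key = 22  [terminal]
5. n2.sig = 23  [c₁.key + 1]
6. n5.lab = true  [A.sig > 22]
7. n6.hot = true  [terminal]
8. n7.hot = false  [terminal]
9. n8.hot = true  [terminal]
10. n5.idx = -1  [-1]
11. n9.ok = false  [C₀.ok == false]
12. n10.hot = false  [terminal]
13. n11.hot = true  [terminal]
14. n12.cnt = 19  [terminal]
15. n9.env = -3  [b.cnt - 22]
16. n9.sig = false  [d₁.hot and d₀.hot]
17. n1.env = 12  [B.idx + 13]
18. n1.sig = false  [B.idx > -1]
19. n13.ok = true  [true]
20. n14.ok = "zp"  ["zp"]
21. n15.cnt = 26  [terminal]
22. n16.key = 22  [terminal]
23. n17.hot = true  [terminal]
24. n14.sig = 3  [c.key - 19]
25. n18.lab = true  [A.sig > 2]
26. n19.val = 5  [terminal]
27. n20.cnt = 7  [terminal]
28. n18.idx = 11  [a.val + b.cnt - 1]
29. n21.lab = false  [C.ok == false]
30. n22.cnt = 30  [terminal]
31. n23.cnt = 9  [terminal]
32. n24.cnt = 13  [terminal]
33. n21.idx = 29  [b₀.cnt - 1]
34. n13.env = 18  [B₁.idx - 11]
35. n13.sig = true  [C.ok == true]
36. n0.depth = "rz"  ["rz"]
37. n0.sig = 30  [C₁.env + 12]

30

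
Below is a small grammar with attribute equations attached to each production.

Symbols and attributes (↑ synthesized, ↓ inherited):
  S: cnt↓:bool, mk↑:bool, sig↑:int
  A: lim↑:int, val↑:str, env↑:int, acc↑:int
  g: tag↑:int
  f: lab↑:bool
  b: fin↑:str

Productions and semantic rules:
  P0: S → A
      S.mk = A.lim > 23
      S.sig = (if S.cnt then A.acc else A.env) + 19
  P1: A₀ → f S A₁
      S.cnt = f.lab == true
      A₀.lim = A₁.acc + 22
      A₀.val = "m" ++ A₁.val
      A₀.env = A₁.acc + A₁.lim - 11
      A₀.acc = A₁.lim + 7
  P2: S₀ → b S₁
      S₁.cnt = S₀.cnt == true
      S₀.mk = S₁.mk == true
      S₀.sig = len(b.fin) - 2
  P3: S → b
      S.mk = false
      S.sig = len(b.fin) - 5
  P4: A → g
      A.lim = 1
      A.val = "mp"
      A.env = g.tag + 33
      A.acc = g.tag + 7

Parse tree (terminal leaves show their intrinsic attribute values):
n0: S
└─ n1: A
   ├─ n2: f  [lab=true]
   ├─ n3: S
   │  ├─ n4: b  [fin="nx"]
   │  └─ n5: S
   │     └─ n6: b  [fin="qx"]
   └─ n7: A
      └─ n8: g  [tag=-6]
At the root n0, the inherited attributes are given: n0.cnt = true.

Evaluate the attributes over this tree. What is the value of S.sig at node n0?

27

1. n0.cnt = true  [given at root]
2. n2.lab = true  [terminal]
3. n3.cnt = true  [f.lab == true]
4. n4.fin = "nx"  [terminal]
5. n5.cnt = true  [S₀.cnt == true]
6. n6.fin = "qx"  [terminal]
7. n5.mk = false  [false]
8. n5.sig = -3  [len(b.fin) - 5]
9. n3.mk = false  [S₁.mk == true]
10. n3.sig = 0  [len(b.fin) - 2]
11. n8.tag = -6  [terminal]
12. n7.lim = 1  [1]
13. n7.val = "mp"  ["mp"]
14. n7.env = 27  [g.tag + 33]
15. n7.acc = 1  [g.tag + 7]
16. n1.lim = 23  [A₁.acc + 22]
17. n1.val = "mmp"  ["m" ++ A₁.val]
18. n1.env = -9  [A₁.acc + A₁.lim - 11]
19. n1.acc = 8  [A₁.lim + 7]
20. n0.mk = false  [A.lim > 23]
21. n0.sig = 27  [(if S.cnt then A.acc else A.env) + 19]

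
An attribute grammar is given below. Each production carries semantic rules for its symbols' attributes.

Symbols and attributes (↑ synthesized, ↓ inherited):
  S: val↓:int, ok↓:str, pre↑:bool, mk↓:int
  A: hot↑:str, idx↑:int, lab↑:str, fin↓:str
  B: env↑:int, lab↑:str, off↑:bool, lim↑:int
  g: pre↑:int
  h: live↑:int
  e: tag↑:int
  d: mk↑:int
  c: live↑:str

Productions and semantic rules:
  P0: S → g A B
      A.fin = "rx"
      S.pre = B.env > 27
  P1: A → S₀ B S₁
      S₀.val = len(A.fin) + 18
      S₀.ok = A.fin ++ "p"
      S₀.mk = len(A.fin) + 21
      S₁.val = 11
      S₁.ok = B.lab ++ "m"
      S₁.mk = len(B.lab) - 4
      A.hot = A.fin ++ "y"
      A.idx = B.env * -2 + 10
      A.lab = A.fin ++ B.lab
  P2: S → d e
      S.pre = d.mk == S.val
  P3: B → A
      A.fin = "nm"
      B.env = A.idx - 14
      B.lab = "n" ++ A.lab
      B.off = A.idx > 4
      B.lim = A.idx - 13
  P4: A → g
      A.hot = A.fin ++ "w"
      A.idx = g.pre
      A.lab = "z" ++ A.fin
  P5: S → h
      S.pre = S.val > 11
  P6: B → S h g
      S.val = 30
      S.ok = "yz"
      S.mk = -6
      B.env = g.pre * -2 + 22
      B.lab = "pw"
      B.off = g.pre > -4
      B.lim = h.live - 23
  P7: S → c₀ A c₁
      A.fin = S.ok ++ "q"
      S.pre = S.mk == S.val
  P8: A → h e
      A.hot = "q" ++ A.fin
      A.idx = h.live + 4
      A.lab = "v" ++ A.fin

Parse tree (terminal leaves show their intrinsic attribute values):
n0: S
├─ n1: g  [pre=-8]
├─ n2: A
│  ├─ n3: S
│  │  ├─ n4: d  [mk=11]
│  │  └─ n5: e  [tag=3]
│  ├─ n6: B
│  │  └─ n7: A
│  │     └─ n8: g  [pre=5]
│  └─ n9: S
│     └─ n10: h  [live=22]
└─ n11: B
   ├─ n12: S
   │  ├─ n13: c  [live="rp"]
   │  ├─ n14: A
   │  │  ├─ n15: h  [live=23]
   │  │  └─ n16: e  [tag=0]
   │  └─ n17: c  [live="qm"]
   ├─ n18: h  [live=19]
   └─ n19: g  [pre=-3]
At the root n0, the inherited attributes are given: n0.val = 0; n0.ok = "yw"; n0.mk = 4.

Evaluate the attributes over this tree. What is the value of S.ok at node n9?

1. n0.val = 0  [given at root]
2. n0.ok = "yw"  [given at root]
3. n0.mk = 4  [given at root]
4. n1.pre = -8  [terminal]
5. n2.fin = "rx"  ["rx"]
6. n3.val = 20  [len(A.fin) + 18]
7. n3.ok = "rxp"  [A.fin ++ "p"]
8. n3.mk = 23  [len(A.fin) + 21]
9. n4.mk = 11  [terminal]
10. n5.tag = 3  [terminal]
11. n3.pre = false  [d.mk == S.val]
12. n7.fin = "nm"  ["nm"]
13. n8.pre = 5  [terminal]
14. n7.hot = "nmw"  [A.fin ++ "w"]
15. n7.idx = 5  [g.pre]
16. n7.lab = "znm"  ["z" ++ A.fin]
17. n6.env = -9  [A.idx - 14]
18. n6.lab = "nznm"  ["n" ++ A.lab]
19. n6.off = true  [A.idx > 4]
20. n6.lim = -8  [A.idx - 13]
21. n9.val = 11  [11]
22. n9.ok = "nznmm"  [B.lab ++ "m"]
23. n9.mk = 0  [len(B.lab) - 4]
24. n10.live = 22  [terminal]
25. n9.pre = false  [S.val > 11]
26. n2.hot = "rxy"  [A.fin ++ "y"]
27. n2.idx = 28  [B.env * -2 + 10]
28. n2.lab = "rxnznm"  [A.fin ++ B.lab]
29. n12.val = 30  [30]
30. n12.ok = "yz"  ["yz"]
31. n12.mk = -6  [-6]
32. n13.live = "rp"  [terminal]
33. n14.fin = "yzq"  [S.ok ++ "q"]
34. n15.live = 23  [terminal]
35. n16.tag = 0  [terminal]
36. n14.hot = "qyzq"  ["q" ++ A.fin]
37. n14.idx = 27  [h.live + 4]
38. n14.lab = "vyzq"  ["v" ++ A.fin]
39. n17.live = "qm"  [terminal]
40. n12.pre = false  [S.mk == S.val]
41. n18.live = 19  [terminal]
42. n19.pre = -3  [terminal]
43. n11.env = 28  [g.pre * -2 + 22]
44. n11.lab = "pw"  ["pw"]
45. n11.off = true  [g.pre > -4]
46. n11.lim = -4  [h.live - 23]
47. n0.pre = true  [B.env > 27]

"nznmm"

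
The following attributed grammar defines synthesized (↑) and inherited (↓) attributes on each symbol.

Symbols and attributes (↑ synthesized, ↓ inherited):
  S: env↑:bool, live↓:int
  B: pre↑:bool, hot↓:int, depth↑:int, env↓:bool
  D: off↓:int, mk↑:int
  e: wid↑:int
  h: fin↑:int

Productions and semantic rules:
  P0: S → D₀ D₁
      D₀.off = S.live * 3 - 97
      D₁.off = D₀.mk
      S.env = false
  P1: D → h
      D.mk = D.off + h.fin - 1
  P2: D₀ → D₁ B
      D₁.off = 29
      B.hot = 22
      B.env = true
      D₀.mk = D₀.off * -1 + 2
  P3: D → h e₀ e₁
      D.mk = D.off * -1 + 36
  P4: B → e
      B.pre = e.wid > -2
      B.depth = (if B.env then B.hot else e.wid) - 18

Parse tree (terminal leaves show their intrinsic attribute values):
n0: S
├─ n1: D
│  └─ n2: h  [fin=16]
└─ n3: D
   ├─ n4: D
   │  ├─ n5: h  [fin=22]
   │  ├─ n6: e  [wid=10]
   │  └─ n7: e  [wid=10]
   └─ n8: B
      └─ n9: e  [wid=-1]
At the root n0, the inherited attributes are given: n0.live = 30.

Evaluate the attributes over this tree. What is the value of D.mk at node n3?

-6

1. n0.live = 30  [given at root]
2. n1.off = -7  [S.live * 3 - 97]
3. n2.fin = 16  [terminal]
4. n1.mk = 8  [D.off + h.fin - 1]
5. n3.off = 8  [D₀.mk]
6. n4.off = 29  [29]
7. n5.fin = 22  [terminal]
8. n6.wid = 10  [terminal]
9. n7.wid = 10  [terminal]
10. n4.mk = 7  [D.off * -1 + 36]
11. n8.hot = 22  [22]
12. n8.env = true  [true]
13. n9.wid = -1  [terminal]
14. n8.pre = true  [e.wid > -2]
15. n8.depth = 4  [(if B.env then B.hot else e.wid) - 18]
16. n3.mk = -6  [D₀.off * -1 + 2]
17. n0.env = false  [false]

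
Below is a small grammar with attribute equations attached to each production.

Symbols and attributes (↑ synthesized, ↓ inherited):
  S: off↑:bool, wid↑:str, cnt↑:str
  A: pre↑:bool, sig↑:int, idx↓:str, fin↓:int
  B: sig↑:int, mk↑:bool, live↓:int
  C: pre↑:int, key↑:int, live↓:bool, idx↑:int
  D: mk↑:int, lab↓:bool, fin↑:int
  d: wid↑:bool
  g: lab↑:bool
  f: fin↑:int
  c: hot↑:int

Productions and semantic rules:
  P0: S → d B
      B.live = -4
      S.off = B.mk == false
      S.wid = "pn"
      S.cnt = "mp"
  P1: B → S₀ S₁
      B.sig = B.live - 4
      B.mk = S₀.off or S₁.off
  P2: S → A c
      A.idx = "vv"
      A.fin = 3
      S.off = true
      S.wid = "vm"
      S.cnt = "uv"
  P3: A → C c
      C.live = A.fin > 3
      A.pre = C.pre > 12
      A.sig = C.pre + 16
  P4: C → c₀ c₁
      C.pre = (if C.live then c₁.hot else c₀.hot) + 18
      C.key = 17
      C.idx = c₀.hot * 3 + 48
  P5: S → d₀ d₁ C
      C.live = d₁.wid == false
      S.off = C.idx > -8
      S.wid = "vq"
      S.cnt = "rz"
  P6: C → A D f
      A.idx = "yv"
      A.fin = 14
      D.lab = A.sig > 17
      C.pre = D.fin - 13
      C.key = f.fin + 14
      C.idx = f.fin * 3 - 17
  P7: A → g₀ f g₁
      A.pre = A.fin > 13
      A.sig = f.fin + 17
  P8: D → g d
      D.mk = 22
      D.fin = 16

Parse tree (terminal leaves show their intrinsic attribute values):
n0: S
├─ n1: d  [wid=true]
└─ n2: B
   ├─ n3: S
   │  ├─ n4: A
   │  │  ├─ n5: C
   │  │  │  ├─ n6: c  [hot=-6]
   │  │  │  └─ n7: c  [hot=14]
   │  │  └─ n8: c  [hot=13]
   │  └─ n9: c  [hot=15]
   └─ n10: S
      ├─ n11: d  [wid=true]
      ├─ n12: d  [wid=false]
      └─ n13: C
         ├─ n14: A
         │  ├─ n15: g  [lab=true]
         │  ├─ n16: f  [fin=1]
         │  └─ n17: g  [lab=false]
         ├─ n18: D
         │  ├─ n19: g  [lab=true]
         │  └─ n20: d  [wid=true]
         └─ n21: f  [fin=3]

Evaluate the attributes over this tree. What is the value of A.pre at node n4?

1. n1.wid = true  [terminal]
2. n2.live = -4  [-4]
3. n4.idx = "vv"  ["vv"]
4. n4.fin = 3  [3]
5. n5.live = false  [A.fin > 3]
6. n6.hot = -6  [terminal]
7. n7.hot = 14  [terminal]
8. n5.pre = 12  [(if C.live then c₁.hot else c₀.hot) + 18]
9. n5.key = 17  [17]
10. n5.idx = 30  [c₀.hot * 3 + 48]
11. n8.hot = 13  [terminal]
12. n4.pre = false  [C.pre > 12]
13. n4.sig = 28  [C.pre + 16]
14. n9.hot = 15  [terminal]
15. n3.off = true  [true]
16. n3.wid = "vm"  ["vm"]
17. n3.cnt = "uv"  ["uv"]
18. n11.wid = true  [terminal]
19. n12.wid = false  [terminal]
20. n13.live = true  [d₁.wid == false]
21. n14.idx = "yv"  ["yv"]
22. n14.fin = 14  [14]
23. n15.lab = true  [terminal]
24. n16.fin = 1  [terminal]
25. n17.lab = false  [terminal]
26. n14.pre = true  [A.fin > 13]
27. n14.sig = 18  [f.fin + 17]
28. n18.lab = true  [A.sig > 17]
29. n19.lab = true  [terminal]
30. n20.wid = true  [terminal]
31. n18.mk = 22  [22]
32. n18.fin = 16  [16]
33. n21.fin = 3  [terminal]
34. n13.pre = 3  [D.fin - 13]
35. n13.key = 17  [f.fin + 14]
36. n13.idx = -8  [f.fin * 3 - 17]
37. n10.off = false  [C.idx > -8]
38. n10.wid = "vq"  ["vq"]
39. n10.cnt = "rz"  ["rz"]
40. n2.sig = -8  [B.live - 4]
41. n2.mk = true  [S₀.off or S₁.off]
42. n0.off = false  [B.mk == false]
43. n0.wid = "pn"  ["pn"]
44. n0.cnt = "mp"  ["mp"]

false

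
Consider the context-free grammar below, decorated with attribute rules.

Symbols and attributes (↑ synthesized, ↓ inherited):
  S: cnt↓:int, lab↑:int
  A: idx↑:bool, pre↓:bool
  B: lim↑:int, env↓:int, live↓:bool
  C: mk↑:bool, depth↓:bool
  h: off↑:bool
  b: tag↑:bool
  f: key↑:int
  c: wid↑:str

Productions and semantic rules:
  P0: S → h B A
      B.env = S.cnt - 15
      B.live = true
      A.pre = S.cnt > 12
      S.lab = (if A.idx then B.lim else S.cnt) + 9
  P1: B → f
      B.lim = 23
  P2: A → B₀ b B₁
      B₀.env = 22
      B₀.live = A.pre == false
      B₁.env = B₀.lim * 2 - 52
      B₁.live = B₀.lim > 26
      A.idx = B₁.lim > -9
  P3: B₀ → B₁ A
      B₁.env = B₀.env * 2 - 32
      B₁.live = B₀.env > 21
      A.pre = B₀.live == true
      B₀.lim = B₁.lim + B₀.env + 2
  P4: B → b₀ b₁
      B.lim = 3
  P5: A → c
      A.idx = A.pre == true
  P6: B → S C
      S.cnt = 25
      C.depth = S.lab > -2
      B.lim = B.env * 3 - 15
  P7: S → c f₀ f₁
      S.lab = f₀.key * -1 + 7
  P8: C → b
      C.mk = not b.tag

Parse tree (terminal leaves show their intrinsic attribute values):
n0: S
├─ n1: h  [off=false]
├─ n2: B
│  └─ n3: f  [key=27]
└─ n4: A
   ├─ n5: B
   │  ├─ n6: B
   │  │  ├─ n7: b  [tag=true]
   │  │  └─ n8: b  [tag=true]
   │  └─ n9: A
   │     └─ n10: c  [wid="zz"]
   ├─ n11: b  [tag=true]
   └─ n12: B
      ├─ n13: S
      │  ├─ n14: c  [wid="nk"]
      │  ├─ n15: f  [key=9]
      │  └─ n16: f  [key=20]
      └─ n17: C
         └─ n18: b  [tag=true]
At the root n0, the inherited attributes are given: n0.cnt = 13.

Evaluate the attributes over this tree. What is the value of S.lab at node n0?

22

1. n0.cnt = 13  [given at root]
2. n1.off = false  [terminal]
3. n2.env = -2  [S.cnt - 15]
4. n2.live = true  [true]
5. n3.key = 27  [terminal]
6. n2.lim = 23  [23]
7. n4.pre = true  [S.cnt > 12]
8. n5.env = 22  [22]
9. n5.live = false  [A.pre == false]
10. n6.env = 12  [B₀.env * 2 - 32]
11. n6.live = true  [B₀.env > 21]
12. n7.tag = true  [terminal]
13. n8.tag = true  [terminal]
14. n6.lim = 3  [3]
15. n9.pre = false  [B₀.live == true]
16. n10.wid = "zz"  [terminal]
17. n9.idx = false  [A.pre == true]
18. n5.lim = 27  [B₁.lim + B₀.env + 2]
19. n11.tag = true  [terminal]
20. n12.env = 2  [B₀.lim * 2 - 52]
21. n12.live = true  [B₀.lim > 26]
22. n13.cnt = 25  [25]
23. n14.wid = "nk"  [terminal]
24. n15.key = 9  [terminal]
25. n16.key = 20  [terminal]
26. n13.lab = -2  [f₀.key * -1 + 7]
27. n17.depth = false  [S.lab > -2]
28. n18.tag = true  [terminal]
29. n17.mk = false  [not b.tag]
30. n12.lim = -9  [B.env * 3 - 15]
31. n4.idx = false  [B₁.lim > -9]
32. n0.lab = 22  [(if A.idx then B.lim else S.cnt) + 9]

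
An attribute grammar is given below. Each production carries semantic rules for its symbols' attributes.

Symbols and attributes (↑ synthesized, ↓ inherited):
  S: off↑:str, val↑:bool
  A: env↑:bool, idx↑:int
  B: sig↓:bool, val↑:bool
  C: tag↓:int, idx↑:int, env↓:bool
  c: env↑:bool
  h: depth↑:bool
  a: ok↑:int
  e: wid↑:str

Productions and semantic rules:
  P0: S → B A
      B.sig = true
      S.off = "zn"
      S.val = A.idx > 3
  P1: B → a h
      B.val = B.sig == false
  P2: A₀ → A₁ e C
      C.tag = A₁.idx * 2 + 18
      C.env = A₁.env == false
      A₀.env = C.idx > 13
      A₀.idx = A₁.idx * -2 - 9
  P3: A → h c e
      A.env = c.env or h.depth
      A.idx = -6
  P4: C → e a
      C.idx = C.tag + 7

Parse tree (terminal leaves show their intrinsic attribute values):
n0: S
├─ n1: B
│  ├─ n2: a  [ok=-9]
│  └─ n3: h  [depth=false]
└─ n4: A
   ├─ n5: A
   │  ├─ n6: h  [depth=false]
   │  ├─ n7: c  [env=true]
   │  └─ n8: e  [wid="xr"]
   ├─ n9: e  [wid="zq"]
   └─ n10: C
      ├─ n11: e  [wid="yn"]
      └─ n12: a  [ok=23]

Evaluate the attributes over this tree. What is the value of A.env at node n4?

false

1. n1.sig = true  [true]
2. n2.ok = -9  [terminal]
3. n3.depth = false  [terminal]
4. n1.val = false  [B.sig == false]
5. n6.depth = false  [terminal]
6. n7.env = true  [terminal]
7. n8.wid = "xr"  [terminal]
8. n5.env = true  [c.env or h.depth]
9. n5.idx = -6  [-6]
10. n9.wid = "zq"  [terminal]
11. n10.tag = 6  [A₁.idx * 2 + 18]
12. n10.env = false  [A₁.env == false]
13. n11.wid = "yn"  [terminal]
14. n12.ok = 23  [terminal]
15. n10.idx = 13  [C.tag + 7]
16. n4.env = false  [C.idx > 13]
17. n4.idx = 3  [A₁.idx * -2 - 9]
18. n0.off = "zn"  ["zn"]
19. n0.val = false  [A.idx > 3]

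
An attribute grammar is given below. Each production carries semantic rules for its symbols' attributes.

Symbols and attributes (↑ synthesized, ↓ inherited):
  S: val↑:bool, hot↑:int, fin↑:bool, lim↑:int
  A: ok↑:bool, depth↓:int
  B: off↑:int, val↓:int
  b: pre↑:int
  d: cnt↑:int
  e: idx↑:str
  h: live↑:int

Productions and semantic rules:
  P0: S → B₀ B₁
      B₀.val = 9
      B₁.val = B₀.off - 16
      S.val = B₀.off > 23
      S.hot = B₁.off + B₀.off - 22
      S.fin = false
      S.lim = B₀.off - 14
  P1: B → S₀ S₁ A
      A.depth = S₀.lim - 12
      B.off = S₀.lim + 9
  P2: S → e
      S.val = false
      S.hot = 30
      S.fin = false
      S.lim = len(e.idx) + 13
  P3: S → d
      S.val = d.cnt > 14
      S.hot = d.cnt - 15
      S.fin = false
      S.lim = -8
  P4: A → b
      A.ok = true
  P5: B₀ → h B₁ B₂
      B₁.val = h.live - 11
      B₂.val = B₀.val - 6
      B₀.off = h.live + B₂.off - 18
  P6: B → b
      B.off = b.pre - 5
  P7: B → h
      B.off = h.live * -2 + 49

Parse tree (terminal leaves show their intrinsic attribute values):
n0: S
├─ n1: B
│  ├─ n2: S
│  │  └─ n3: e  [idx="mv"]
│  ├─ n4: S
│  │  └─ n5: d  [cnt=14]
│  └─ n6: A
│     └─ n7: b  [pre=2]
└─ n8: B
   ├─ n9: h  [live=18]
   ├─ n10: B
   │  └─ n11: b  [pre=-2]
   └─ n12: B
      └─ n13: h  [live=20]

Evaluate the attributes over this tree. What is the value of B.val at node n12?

2

1. n1.val = 9  [9]
2. n3.idx = "mv"  [terminal]
3. n2.val = false  [false]
4. n2.hot = 30  [30]
5. n2.fin = false  [false]
6. n2.lim = 15  [len(e.idx) + 13]
7. n5.cnt = 14  [terminal]
8. n4.val = false  [d.cnt > 14]
9. n4.hot = -1  [d.cnt - 15]
10. n4.fin = false  [false]
11. n4.lim = -8  [-8]
12. n6.depth = 3  [S₀.lim - 12]
13. n7.pre = 2  [terminal]
14. n6.ok = true  [true]
15. n1.off = 24  [S₀.lim + 9]
16. n8.val = 8  [B₀.off - 16]
17. n9.live = 18  [terminal]
18. n10.val = 7  [h.live - 11]
19. n11.pre = -2  [terminal]
20. n10.off = -7  [b.pre - 5]
21. n12.val = 2  [B₀.val - 6]
22. n13.live = 20  [terminal]
23. n12.off = 9  [h.live * -2 + 49]
24. n8.off = 9  [h.live + B₂.off - 18]
25. n0.val = true  [B₀.off > 23]
26. n0.hot = 11  [B₁.off + B₀.off - 22]
27. n0.fin = false  [false]
28. n0.lim = 10  [B₀.off - 14]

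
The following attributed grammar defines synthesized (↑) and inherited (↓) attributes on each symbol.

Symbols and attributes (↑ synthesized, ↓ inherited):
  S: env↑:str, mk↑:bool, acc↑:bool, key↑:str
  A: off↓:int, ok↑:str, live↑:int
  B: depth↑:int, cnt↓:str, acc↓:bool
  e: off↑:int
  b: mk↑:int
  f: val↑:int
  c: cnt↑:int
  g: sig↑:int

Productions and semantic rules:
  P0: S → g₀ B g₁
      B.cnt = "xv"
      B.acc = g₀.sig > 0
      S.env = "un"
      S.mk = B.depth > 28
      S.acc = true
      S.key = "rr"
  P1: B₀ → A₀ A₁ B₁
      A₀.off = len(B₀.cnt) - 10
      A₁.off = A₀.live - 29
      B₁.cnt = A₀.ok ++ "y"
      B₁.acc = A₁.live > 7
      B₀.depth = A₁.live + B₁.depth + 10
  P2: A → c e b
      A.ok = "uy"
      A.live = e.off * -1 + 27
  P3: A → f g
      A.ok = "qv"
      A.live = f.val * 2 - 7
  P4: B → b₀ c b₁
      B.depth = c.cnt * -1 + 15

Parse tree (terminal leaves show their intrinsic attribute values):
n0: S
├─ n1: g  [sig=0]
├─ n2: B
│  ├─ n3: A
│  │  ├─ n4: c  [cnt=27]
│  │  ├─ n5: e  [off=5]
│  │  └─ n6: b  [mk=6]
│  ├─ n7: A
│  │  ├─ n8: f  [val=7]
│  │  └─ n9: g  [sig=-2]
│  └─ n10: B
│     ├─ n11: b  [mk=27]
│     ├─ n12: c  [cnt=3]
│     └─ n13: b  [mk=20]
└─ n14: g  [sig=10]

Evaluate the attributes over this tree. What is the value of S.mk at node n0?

1. n1.sig = 0  [terminal]
2. n2.cnt = "xv"  ["xv"]
3. n2.acc = false  [g₀.sig > 0]
4. n3.off = -8  [len(B₀.cnt) - 10]
5. n4.cnt = 27  [terminal]
6. n5.off = 5  [terminal]
7. n6.mk = 6  [terminal]
8. n3.ok = "uy"  ["uy"]
9. n3.live = 22  [e.off * -1 + 27]
10. n7.off = -7  [A₀.live - 29]
11. n8.val = 7  [terminal]
12. n9.sig = -2  [terminal]
13. n7.ok = "qv"  ["qv"]
14. n7.live = 7  [f.val * 2 - 7]
15. n10.cnt = "uyy"  [A₀.ok ++ "y"]
16. n10.acc = false  [A₁.live > 7]
17. n11.mk = 27  [terminal]
18. n12.cnt = 3  [terminal]
19. n13.mk = 20  [terminal]
20. n10.depth = 12  [c.cnt * -1 + 15]
21. n2.depth = 29  [A₁.live + B₁.depth + 10]
22. n14.sig = 10  [terminal]
23. n0.env = "un"  ["un"]
24. n0.mk = true  [B.depth > 28]
25. n0.acc = true  [true]
26. n0.key = "rr"  ["rr"]

true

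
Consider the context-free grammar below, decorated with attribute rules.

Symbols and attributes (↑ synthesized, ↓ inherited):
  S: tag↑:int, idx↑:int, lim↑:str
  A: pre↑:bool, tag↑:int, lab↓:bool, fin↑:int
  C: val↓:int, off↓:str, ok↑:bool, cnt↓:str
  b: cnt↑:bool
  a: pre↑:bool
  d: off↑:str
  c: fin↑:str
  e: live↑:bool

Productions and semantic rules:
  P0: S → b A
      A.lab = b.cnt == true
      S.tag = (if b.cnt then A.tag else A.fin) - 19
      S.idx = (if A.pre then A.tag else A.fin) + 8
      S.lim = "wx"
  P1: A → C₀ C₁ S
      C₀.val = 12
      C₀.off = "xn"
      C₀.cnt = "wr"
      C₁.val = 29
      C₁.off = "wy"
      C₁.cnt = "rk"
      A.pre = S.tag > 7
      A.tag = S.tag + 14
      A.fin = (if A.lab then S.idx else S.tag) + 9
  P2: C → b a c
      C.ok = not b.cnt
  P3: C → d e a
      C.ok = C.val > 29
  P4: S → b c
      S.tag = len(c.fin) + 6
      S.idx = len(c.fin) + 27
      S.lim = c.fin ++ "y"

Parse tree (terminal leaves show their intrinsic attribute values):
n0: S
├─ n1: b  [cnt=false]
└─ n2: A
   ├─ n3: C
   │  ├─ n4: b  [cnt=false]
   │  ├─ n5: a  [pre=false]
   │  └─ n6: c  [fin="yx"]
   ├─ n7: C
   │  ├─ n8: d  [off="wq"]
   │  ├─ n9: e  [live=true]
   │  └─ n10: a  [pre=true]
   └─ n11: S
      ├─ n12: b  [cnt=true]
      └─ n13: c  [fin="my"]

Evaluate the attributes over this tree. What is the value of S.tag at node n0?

1. n1.cnt = false  [terminal]
2. n2.lab = false  [b.cnt == true]
3. n3.val = 12  [12]
4. n3.off = "xn"  ["xn"]
5. n3.cnt = "wr"  ["wr"]
6. n4.cnt = false  [terminal]
7. n5.pre = false  [terminal]
8. n6.fin = "yx"  [terminal]
9. n3.ok = true  [not b.cnt]
10. n7.val = 29  [29]
11. n7.off = "wy"  ["wy"]
12. n7.cnt = "rk"  ["rk"]
13. n8.off = "wq"  [terminal]
14. n9.live = true  [terminal]
15. n10.pre = true  [terminal]
16. n7.ok = false  [C.val > 29]
17. n12.cnt = true  [terminal]
18. n13.fin = "my"  [terminal]
19. n11.tag = 8  [len(c.fin) + 6]
20. n11.idx = 29  [len(c.fin) + 27]
21. n11.lim = "myy"  [c.fin ++ "y"]
22. n2.pre = true  [S.tag > 7]
23. n2.tag = 22  [S.tag + 14]
24. n2.fin = 17  [(if A.lab then S.idx else S.tag) + 9]
25. n0.tag = -2  [(if b.cnt then A.tag else A.fin) - 19]
26. n0.idx = 30  [(if A.pre then A.tag else A.fin) + 8]
27. n0.lim = "wx"  ["wx"]

-2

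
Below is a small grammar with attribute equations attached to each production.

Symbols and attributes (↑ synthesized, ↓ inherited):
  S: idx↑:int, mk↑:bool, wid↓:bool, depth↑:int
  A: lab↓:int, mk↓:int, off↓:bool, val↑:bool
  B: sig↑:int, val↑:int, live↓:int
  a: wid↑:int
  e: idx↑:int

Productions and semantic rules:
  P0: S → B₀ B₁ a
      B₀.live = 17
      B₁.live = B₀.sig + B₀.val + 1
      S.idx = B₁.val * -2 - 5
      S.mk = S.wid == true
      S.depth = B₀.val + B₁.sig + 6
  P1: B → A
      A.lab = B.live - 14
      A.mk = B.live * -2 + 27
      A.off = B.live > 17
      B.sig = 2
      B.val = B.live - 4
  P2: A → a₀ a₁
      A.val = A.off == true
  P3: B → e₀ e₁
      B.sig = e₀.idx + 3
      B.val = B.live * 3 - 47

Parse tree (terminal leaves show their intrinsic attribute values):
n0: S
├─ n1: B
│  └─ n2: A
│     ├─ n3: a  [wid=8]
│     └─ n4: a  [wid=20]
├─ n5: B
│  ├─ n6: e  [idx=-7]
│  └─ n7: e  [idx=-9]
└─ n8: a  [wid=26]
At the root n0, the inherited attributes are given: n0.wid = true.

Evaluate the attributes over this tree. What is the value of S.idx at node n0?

-7

1. n0.wid = true  [given at root]
2. n1.live = 17  [17]
3. n2.lab = 3  [B.live - 14]
4. n2.mk = -7  [B.live * -2 + 27]
5. n2.off = false  [B.live > 17]
6. n3.wid = 8  [terminal]
7. n4.wid = 20  [terminal]
8. n2.val = false  [A.off == true]
9. n1.sig = 2  [2]
10. n1.val = 13  [B.live - 4]
11. n5.live = 16  [B₀.sig + B₀.val + 1]
12. n6.idx = -7  [terminal]
13. n7.idx = -9  [terminal]
14. n5.sig = -4  [e₀.idx + 3]
15. n5.val = 1  [B.live * 3 - 47]
16. n8.wid = 26  [terminal]
17. n0.idx = -7  [B₁.val * -2 - 5]
18. n0.mk = true  [S.wid == true]
19. n0.depth = 15  [B₀.val + B₁.sig + 6]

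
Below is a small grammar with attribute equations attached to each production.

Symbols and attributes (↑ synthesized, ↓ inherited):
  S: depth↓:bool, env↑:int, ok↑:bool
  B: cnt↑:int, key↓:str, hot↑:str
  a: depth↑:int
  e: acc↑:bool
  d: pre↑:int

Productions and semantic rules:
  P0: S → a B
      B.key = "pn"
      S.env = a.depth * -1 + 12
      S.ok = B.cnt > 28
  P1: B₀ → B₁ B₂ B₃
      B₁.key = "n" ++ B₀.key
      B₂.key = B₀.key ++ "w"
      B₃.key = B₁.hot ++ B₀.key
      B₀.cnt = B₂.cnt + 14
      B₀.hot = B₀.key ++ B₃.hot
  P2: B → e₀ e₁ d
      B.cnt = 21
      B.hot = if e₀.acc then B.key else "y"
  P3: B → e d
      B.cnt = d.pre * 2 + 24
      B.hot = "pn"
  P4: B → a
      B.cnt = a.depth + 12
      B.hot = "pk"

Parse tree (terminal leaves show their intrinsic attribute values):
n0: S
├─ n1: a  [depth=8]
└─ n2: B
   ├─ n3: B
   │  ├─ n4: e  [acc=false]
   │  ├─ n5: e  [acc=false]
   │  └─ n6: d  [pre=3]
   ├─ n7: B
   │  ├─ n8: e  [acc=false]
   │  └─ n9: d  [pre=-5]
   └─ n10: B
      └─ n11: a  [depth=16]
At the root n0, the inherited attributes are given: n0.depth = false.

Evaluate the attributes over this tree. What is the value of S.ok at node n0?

1. n0.depth = false  [given at root]
2. n1.depth = 8  [terminal]
3. n2.key = "pn"  ["pn"]
4. n3.key = "npn"  ["n" ++ B₀.key]
5. n4.acc = false  [terminal]
6. n5.acc = false  [terminal]
7. n6.pre = 3  [terminal]
8. n3.cnt = 21  [21]
9. n3.hot = "y"  [if e₀.acc then B.key else "y"]
10. n7.key = "pnw"  [B₀.key ++ "w"]
11. n8.acc = false  [terminal]
12. n9.pre = -5  [terminal]
13. n7.cnt = 14  [d.pre * 2 + 24]
14. n7.hot = "pn"  ["pn"]
15. n10.key = "ypn"  [B₁.hot ++ B₀.key]
16. n11.depth = 16  [terminal]
17. n10.cnt = 28  [a.depth + 12]
18. n10.hot = "pk"  ["pk"]
19. n2.cnt = 28  [B₂.cnt + 14]
20. n2.hot = "pnpk"  [B₀.key ++ B₃.hot]
21. n0.env = 4  [a.depth * -1 + 12]
22. n0.ok = false  [B.cnt > 28]

false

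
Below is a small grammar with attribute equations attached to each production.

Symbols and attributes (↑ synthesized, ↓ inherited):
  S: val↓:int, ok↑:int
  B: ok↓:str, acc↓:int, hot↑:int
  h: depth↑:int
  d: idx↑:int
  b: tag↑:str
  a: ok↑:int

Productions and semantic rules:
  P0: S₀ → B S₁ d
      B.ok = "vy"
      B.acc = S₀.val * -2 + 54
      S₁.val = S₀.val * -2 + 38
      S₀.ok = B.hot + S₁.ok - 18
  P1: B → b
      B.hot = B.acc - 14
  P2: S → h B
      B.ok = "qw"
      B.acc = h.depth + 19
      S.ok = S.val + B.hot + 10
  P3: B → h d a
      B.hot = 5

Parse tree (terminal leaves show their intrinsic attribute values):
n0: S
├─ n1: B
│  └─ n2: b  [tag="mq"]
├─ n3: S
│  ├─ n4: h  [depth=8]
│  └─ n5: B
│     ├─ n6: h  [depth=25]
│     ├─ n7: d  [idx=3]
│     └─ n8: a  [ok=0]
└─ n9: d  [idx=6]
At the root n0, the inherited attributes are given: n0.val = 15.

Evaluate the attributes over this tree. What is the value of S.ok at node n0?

1. n0.val = 15  [given at root]
2. n1.ok = "vy"  ["vy"]
3. n1.acc = 24  [S₀.val * -2 + 54]
4. n2.tag = "mq"  [terminal]
5. n1.hot = 10  [B.acc - 14]
6. n3.val = 8  [S₀.val * -2 + 38]
7. n4.depth = 8  [terminal]
8. n5.ok = "qw"  ["qw"]
9. n5.acc = 27  [h.depth + 19]
10. n6.depth = 25  [terminal]
11. n7.idx = 3  [terminal]
12. n8.ok = 0  [terminal]
13. n5.hot = 5  [5]
14. n3.ok = 23  [S.val + B.hot + 10]
15. n9.idx = 6  [terminal]
16. n0.ok = 15  [B.hot + S₁.ok - 18]

15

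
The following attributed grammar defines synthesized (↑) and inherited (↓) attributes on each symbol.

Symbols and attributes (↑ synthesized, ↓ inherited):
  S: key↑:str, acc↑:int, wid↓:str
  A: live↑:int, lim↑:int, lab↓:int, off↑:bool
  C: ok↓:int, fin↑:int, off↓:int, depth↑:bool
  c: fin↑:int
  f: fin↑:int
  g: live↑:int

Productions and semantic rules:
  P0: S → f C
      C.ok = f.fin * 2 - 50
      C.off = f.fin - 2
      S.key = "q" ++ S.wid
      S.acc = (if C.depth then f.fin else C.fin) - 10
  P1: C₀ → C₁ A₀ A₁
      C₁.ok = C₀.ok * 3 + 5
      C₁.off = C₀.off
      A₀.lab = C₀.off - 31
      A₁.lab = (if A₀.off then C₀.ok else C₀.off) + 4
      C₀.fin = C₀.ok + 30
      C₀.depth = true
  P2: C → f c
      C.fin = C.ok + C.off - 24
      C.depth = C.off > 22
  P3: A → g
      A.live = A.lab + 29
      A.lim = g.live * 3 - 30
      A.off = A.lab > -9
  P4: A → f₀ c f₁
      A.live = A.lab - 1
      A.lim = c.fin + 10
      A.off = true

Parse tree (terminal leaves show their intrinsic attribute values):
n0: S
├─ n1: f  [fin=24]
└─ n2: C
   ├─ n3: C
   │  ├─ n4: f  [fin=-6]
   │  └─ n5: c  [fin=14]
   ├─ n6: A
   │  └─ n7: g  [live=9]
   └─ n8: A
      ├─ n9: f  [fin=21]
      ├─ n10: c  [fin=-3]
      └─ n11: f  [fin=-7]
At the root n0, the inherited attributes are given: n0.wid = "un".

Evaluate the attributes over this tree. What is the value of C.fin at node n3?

1. n0.wid = "un"  [given at root]
2. n1.fin = 24  [terminal]
3. n2.ok = -2  [f.fin * 2 - 50]
4. n2.off = 22  [f.fin - 2]
5. n3.ok = -1  [C₀.ok * 3 + 5]
6. n3.off = 22  [C₀.off]
7. n4.fin = -6  [terminal]
8. n5.fin = 14  [terminal]
9. n3.fin = -3  [C.ok + C.off - 24]
10. n3.depth = false  [C.off > 22]
11. n6.lab = -9  [C₀.off - 31]
12. n7.live = 9  [terminal]
13. n6.live = 20  [A.lab + 29]
14. n6.lim = -3  [g.live * 3 - 30]
15. n6.off = false  [A.lab > -9]
16. n8.lab = 26  [(if A₀.off then C₀.ok else C₀.off) + 4]
17. n9.fin = 21  [terminal]
18. n10.fin = -3  [terminal]
19. n11.fin = -7  [terminal]
20. n8.live = 25  [A.lab - 1]
21. n8.lim = 7  [c.fin + 10]
22. n8.off = true  [true]
23. n2.fin = 28  [C₀.ok + 30]
24. n2.depth = true  [true]
25. n0.key = "qun"  ["q" ++ S.wid]
26. n0.acc = 14  [(if C.depth then f.fin else C.fin) - 10]

-3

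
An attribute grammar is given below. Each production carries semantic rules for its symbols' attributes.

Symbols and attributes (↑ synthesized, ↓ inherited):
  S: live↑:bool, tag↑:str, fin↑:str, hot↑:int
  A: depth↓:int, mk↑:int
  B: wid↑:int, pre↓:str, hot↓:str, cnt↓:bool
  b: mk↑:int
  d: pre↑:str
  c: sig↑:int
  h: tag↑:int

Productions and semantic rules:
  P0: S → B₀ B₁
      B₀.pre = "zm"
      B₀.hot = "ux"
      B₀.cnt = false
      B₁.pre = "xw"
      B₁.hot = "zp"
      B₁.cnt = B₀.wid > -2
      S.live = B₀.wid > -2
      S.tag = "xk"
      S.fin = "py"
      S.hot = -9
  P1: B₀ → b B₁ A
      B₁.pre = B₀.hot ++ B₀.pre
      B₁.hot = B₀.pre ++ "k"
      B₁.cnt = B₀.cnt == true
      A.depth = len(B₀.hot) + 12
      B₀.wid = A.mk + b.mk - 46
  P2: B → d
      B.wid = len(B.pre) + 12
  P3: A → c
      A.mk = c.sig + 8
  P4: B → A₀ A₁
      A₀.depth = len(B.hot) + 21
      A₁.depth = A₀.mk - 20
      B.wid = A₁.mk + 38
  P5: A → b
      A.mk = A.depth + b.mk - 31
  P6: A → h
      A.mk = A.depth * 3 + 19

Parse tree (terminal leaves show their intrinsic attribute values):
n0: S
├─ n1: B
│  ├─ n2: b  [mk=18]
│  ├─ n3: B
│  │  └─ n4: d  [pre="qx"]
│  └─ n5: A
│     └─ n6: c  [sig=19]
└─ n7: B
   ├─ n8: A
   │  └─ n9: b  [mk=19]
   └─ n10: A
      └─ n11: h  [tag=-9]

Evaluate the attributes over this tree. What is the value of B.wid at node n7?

1. n1.pre = "zm"  ["zm"]
2. n1.hot = "ux"  ["ux"]
3. n1.cnt = false  [false]
4. n2.mk = 18  [terminal]
5. n3.pre = "uxzm"  [B₀.hot ++ B₀.pre]
6. n3.hot = "zmk"  [B₀.pre ++ "k"]
7. n3.cnt = false  [B₀.cnt == true]
8. n4.pre = "qx"  [terminal]
9. n3.wid = 16  [len(B.pre) + 12]
10. n5.depth = 14  [len(B₀.hot) + 12]
11. n6.sig = 19  [terminal]
12. n5.mk = 27  [c.sig + 8]
13. n1.wid = -1  [A.mk + b.mk - 46]
14. n7.pre = "xw"  ["xw"]
15. n7.hot = "zp"  ["zp"]
16. n7.cnt = true  [B₀.wid > -2]
17. n8.depth = 23  [len(B.hot) + 21]
18. n9.mk = 19  [terminal]
19. n8.mk = 11  [A.depth + b.mk - 31]
20. n10.depth = -9  [A₀.mk - 20]
21. n11.tag = -9  [terminal]
22. n10.mk = -8  [A.depth * 3 + 19]
23. n7.wid = 30  [A₁.mk + 38]
24. n0.live = true  [B₀.wid > -2]
25. n0.tag = "xk"  ["xk"]
26. n0.fin = "py"  ["py"]
27. n0.hot = -9  [-9]

30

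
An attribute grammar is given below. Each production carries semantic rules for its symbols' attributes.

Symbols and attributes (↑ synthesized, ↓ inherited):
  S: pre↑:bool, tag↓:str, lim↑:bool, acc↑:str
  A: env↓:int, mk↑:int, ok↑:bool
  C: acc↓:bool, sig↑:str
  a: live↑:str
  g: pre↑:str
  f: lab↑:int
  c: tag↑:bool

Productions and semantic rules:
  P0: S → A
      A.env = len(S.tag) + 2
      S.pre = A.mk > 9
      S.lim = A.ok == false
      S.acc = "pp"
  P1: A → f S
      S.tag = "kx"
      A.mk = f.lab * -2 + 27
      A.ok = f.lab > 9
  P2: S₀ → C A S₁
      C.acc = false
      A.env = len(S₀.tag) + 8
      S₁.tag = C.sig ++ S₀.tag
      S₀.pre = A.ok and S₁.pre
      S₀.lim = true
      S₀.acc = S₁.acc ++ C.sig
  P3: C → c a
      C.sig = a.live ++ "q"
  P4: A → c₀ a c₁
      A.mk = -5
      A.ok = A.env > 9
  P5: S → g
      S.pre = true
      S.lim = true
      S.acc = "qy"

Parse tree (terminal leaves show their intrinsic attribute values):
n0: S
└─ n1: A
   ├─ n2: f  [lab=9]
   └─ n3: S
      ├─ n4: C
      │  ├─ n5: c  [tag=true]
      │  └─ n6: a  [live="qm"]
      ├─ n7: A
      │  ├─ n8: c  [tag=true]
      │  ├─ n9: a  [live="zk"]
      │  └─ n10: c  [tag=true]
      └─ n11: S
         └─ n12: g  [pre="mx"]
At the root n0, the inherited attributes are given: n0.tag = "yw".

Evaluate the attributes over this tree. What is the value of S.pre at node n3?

1. n0.tag = "yw"  [given at root]
2. n1.env = 4  [len(S.tag) + 2]
3. n2.lab = 9  [terminal]
4. n3.tag = "kx"  ["kx"]
5. n4.acc = false  [false]
6. n5.tag = true  [terminal]
7. n6.live = "qm"  [terminal]
8. n4.sig = "qmq"  [a.live ++ "q"]
9. n7.env = 10  [len(S₀.tag) + 8]
10. n8.tag = true  [terminal]
11. n9.live = "zk"  [terminal]
12. n10.tag = true  [terminal]
13. n7.mk = -5  [-5]
14. n7.ok = true  [A.env > 9]
15. n11.tag = "qmqkx"  [C.sig ++ S₀.tag]
16. n12.pre = "mx"  [terminal]
17. n11.pre = true  [true]
18. n11.lim = true  [true]
19. n11.acc = "qy"  ["qy"]
20. n3.pre = true  [A.ok and S₁.pre]
21. n3.lim = true  [true]
22. n3.acc = "qyqmq"  [S₁.acc ++ C.sig]
23. n1.mk = 9  [f.lab * -2 + 27]
24. n1.ok = false  [f.lab > 9]
25. n0.pre = false  [A.mk > 9]
26. n0.lim = true  [A.ok == false]
27. n0.acc = "pp"  ["pp"]

true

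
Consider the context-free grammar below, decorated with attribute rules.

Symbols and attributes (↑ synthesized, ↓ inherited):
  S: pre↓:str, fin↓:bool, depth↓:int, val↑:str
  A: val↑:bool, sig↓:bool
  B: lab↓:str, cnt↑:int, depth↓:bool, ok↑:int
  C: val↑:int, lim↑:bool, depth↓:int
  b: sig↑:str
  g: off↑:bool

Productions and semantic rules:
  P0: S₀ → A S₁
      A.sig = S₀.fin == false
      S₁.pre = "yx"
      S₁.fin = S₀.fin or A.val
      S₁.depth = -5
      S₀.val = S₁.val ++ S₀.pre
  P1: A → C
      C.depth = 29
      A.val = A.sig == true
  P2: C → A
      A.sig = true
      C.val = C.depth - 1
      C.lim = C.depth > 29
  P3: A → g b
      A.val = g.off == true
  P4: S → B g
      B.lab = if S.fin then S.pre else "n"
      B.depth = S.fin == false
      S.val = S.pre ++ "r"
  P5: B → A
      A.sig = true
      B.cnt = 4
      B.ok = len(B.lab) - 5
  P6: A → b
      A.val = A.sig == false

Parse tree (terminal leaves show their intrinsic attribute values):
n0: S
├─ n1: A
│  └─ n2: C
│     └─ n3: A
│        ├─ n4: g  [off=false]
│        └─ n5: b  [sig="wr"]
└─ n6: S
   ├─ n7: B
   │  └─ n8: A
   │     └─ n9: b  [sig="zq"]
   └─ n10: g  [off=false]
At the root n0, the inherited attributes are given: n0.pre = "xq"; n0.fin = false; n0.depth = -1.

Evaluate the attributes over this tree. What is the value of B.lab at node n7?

1. n0.pre = "xq"  [given at root]
2. n0.fin = false  [given at root]
3. n0.depth = -1  [given at root]
4. n1.sig = true  [S₀.fin == false]
5. n2.depth = 29  [29]
6. n3.sig = true  [true]
7. n4.off = false  [terminal]
8. n5.sig = "wr"  [terminal]
9. n3.val = false  [g.off == true]
10. n2.val = 28  [C.depth - 1]
11. n2.lim = false  [C.depth > 29]
12. n1.val = true  [A.sig == true]
13. n6.pre = "yx"  ["yx"]
14. n6.fin = true  [S₀.fin or A.val]
15. n6.depth = -5  [-5]
16. n7.lab = "yx"  [if S.fin then S.pre else "n"]
17. n7.depth = false  [S.fin == false]
18. n8.sig = true  [true]
19. n9.sig = "zq"  [terminal]
20. n8.val = false  [A.sig == false]
21. n7.cnt = 4  [4]
22. n7.ok = -3  [len(B.lab) - 5]
23. n10.off = false  [terminal]
24. n6.val = "yxr"  [S.pre ++ "r"]
25. n0.val = "yxrxq"  [S₁.val ++ S₀.pre]

"yx"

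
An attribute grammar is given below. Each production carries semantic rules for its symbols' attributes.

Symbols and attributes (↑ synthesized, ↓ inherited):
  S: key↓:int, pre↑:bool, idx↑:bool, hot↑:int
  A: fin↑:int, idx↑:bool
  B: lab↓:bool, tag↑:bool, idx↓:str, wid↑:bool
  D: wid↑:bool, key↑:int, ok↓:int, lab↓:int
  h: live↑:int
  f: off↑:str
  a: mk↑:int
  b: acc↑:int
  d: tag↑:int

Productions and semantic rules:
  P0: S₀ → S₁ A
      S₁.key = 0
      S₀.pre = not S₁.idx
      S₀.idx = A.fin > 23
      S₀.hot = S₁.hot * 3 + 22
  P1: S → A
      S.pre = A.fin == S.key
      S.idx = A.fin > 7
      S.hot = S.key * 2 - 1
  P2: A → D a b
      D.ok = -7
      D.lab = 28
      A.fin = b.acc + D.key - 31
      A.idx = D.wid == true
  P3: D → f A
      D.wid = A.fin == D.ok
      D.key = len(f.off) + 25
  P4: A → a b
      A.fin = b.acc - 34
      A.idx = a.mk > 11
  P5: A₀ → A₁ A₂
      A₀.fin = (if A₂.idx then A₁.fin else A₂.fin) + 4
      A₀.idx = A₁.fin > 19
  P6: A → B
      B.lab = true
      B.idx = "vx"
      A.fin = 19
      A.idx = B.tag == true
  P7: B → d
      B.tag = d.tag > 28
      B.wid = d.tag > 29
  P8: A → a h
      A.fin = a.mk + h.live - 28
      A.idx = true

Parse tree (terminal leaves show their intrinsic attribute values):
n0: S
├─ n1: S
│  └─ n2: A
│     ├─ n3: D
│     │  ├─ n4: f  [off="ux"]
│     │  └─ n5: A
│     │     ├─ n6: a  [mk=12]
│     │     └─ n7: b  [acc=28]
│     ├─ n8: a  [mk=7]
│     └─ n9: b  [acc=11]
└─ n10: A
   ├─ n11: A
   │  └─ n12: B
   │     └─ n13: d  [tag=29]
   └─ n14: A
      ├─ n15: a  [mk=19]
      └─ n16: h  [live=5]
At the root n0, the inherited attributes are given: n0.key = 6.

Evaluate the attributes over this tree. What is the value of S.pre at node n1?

false

1. n0.key = 6  [given at root]
2. n1.key = 0  [0]
3. n3.ok = -7  [-7]
4. n3.lab = 28  [28]
5. n4.off = "ux"  [terminal]
6. n6.mk = 12  [terminal]
7. n7.acc = 28  [terminal]
8. n5.fin = -6  [b.acc - 34]
9. n5.idx = true  [a.mk > 11]
10. n3.wid = false  [A.fin == D.ok]
11. n3.key = 27  [len(f.off) + 25]
12. n8.mk = 7  [terminal]
13. n9.acc = 11  [terminal]
14. n2.fin = 7  [b.acc + D.key - 31]
15. n2.idx = false  [D.wid == true]
16. n1.pre = false  [A.fin == S.key]
17. n1.idx = false  [A.fin > 7]
18. n1.hot = -1  [S.key * 2 - 1]
19. n12.lab = true  [true]
20. n12.idx = "vx"  ["vx"]
21. n13.tag = 29  [terminal]
22. n12.tag = true  [d.tag > 28]
23. n12.wid = false  [d.tag > 29]
24. n11.fin = 19  [19]
25. n11.idx = true  [B.tag == true]
26. n15.mk = 19  [terminal]
27. n16.live = 5  [terminal]
28. n14.fin = -4  [a.mk + h.live - 28]
29. n14.idx = true  [true]
30. n10.fin = 23  [(if A₂.idx then A₁.fin else A₂.fin) + 4]
31. n10.idx = false  [A₁.fin > 19]
32. n0.pre = true  [not S₁.idx]
33. n0.idx = false  [A.fin > 23]
34. n0.hot = 19  [S₁.hot * 3 + 22]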